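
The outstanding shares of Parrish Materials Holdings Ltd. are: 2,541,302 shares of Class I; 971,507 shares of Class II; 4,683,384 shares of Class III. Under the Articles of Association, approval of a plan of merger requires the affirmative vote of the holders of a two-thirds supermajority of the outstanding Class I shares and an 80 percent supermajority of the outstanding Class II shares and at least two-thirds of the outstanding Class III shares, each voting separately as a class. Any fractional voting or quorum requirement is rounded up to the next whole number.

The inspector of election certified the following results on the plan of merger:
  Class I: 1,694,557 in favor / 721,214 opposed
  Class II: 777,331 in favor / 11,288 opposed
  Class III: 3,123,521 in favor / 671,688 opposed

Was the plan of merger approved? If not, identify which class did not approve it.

Class I: 2/3 of 2541302 = 1694201.33, rounded up to 1694202; 1,694,202 required, 1,694,557 in favor — approved.
Class II: 4/5 of 971507 = 777205.60, rounded up to 777206; 777,206 required, 777,331 in favor — approved.
Class III: 2/3 of 4683384 = 3122256; 3,122,256 required, 3,123,521 in favor — approved.

Approved — every class gave the required vote.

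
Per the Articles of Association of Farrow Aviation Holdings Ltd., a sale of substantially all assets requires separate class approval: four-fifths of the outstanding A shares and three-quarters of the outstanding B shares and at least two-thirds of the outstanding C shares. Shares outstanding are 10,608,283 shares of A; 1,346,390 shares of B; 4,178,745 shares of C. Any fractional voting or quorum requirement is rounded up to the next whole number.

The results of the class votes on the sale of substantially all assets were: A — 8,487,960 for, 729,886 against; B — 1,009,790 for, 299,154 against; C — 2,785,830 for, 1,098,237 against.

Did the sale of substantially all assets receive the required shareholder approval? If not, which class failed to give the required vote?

A: 4/5 of 10608283 = 8486626.40, rounded up to 8486627; 8,486,627 required, 8,487,960 in favor — approved.
B: 3/4 of 1346390 = 1009792.50, rounded up to 1009793; 1,009,793 required, 1,009,790 in favor — not approved.
C: 2/3 of 4178745 = 2785830; 2,785,830 required, 2,785,830 in favor — approved.

Not approved — the B shares did not give the required vote.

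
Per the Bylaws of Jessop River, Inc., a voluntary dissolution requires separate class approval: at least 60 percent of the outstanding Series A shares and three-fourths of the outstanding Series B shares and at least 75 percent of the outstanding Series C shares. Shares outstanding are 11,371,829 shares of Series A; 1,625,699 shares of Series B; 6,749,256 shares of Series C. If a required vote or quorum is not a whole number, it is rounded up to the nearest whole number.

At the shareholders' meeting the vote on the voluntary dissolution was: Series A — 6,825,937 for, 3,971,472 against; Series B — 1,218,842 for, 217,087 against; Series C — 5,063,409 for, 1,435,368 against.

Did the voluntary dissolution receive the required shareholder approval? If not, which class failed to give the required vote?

Not approved — the Series B shares did not give the required vote.

Series A: 3/5 of 11371829 = 6823097.40, rounded up to 6823098; 6,823,098 required, 6,825,937 in favor — approved.
Series B: 3/4 of 1625699 = 1219274.25, rounded up to 1219275; 1,219,275 required, 1,218,842 in favor — not approved.
Series C: 3/4 of 6749256 = 5061942; 5,061,942 required, 5,063,409 in favor — approved.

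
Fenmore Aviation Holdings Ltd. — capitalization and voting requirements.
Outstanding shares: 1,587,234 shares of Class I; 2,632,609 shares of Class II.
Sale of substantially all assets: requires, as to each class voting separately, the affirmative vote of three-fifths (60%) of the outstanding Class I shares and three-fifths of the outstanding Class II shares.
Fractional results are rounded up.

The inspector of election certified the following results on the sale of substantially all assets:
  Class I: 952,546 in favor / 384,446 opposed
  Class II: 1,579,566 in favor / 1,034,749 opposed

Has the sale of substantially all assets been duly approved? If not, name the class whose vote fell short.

Approved — every class gave the required vote.

Class I: 3/5 of 1587234 = 952340.40, rounded up to 952341; 952,341 required, 952,546 in favor — approved.
Class II: 3/5 of 2632609 = 1579565.40, rounded up to 1579566; 1,579,566 required, 1,579,566 in favor — approved.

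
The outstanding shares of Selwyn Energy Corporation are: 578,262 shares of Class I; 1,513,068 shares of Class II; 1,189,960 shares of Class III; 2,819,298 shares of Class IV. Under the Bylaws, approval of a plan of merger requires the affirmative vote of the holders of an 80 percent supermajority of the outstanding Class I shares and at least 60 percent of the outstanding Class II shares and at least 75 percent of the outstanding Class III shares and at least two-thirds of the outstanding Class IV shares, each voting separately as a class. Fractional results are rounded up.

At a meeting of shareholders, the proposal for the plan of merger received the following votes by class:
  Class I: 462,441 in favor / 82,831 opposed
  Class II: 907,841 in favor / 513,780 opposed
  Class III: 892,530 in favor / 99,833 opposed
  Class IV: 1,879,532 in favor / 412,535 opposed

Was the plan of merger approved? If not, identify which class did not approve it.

Not approved — the Class I shares did not give the required vote.

Class I: 4/5 of 578262 = 462609.60, rounded up to 462610; 462,610 required, 462,441 in favor — not approved.
Class II: 3/5 of 1513068 = 907840.80, rounded up to 907841; 907,841 required, 907,841 in favor — approved.
Class III: 3/4 of 1189960 = 892470; 892,470 required, 892,530 in favor — approved.
Class IV: 2/3 of 2819298 = 1879532; 1,879,532 required, 1,879,532 in favor — approved.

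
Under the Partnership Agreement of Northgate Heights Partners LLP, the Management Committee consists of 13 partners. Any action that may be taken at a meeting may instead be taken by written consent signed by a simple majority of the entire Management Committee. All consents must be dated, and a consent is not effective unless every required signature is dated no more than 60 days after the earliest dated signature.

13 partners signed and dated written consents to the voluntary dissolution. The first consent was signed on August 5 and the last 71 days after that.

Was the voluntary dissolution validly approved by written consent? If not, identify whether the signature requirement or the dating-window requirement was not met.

Not effective — dating-window requirement not satisfied.

Signatures required: a simple majority of 13 — a majority of 13 is 7, so 7 needed; 13 signed. Sufficient.
Dating window: the latest signature is 71 days after the earliest; the limit is 60 days. Outside the window.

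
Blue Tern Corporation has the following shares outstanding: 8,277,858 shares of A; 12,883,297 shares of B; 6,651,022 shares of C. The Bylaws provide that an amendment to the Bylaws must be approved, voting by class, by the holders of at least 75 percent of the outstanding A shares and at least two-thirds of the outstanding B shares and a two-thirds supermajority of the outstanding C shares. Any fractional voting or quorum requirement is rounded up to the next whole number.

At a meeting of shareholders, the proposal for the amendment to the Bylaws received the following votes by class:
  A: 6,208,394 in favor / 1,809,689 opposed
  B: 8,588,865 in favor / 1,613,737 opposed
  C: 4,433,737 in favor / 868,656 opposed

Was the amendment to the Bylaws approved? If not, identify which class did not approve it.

Not approved — the C shares did not give the required vote.

A: 3/4 of 8277858 = 6208393.50, rounded up to 6208394; 6,208,394 required, 6,208,394 in favor — approved.
B: 2/3 of 12883297 = 8588864.67, rounded up to 8588865; 8,588,865 required, 8,588,865 in favor — approved.
C: 2/3 of 6651022 = 4434014.67, rounded up to 4434015; 4,434,015 required, 4,433,737 in favor — not approved.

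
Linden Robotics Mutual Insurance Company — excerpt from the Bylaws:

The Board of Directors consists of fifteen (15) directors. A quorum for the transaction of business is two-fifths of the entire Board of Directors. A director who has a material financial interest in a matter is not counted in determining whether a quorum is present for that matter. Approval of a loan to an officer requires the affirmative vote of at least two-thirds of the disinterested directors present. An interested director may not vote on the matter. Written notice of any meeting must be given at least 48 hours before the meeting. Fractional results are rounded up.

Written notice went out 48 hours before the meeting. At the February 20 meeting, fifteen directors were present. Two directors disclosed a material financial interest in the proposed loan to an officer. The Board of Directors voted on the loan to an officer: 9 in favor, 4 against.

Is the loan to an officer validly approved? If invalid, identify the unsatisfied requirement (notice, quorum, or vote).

Notice: 48 hours given; 48 required (48 ≥ 48). Satisfied.
Quorum: 15 present, but the 2 interested directors do not count, leaving 13. Quorum is 6. Satisfied.
Vote: the loan to an officer requires two-thirds of the disinterested directors present (15 − 2 = 13). 2/3 of 13 = 8.67, rounded up to 9, so 9 affirmative votes are needed; 9 voted in favor. Satisfied.

Valid — all requirements satisfied.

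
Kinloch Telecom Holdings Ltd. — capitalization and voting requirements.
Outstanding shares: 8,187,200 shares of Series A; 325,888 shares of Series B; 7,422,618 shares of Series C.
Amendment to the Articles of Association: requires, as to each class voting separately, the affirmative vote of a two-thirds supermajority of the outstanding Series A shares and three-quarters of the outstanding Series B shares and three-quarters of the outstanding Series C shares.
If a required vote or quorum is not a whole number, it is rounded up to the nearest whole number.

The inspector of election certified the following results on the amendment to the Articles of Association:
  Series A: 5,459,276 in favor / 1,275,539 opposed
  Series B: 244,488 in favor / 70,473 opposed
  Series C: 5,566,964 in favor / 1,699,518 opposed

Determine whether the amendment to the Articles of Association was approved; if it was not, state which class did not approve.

Approved — every class gave the required vote.

Series A: 2/3 of 8187200 = 5458133.33, rounded up to 5458134; 5,458,134 required, 5,459,276 in favor — approved.
Series B: 3/4 of 325888 = 244416; 244,416 required, 244,488 in favor — approved.
Series C: 3/4 of 7422618 = 5566963.50, rounded up to 5566964; 5,566,964 required, 5,566,964 in favor — approved.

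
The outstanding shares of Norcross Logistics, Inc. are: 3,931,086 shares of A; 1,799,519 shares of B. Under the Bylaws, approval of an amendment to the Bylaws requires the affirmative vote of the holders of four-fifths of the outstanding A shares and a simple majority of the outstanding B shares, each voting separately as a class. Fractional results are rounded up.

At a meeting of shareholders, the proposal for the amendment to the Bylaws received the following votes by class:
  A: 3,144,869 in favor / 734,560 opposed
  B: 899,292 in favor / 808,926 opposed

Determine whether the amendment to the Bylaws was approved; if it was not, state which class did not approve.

Not approved — the B shares did not give the required vote.

A: 4/5 of 3931086 = 3144868.80, rounded up to 3144869; 3,144,869 required, 3,144,869 in favor — approved.
B: a majority of 1799519 is 899760; 899,760 required, 899,292 in favor — not approved.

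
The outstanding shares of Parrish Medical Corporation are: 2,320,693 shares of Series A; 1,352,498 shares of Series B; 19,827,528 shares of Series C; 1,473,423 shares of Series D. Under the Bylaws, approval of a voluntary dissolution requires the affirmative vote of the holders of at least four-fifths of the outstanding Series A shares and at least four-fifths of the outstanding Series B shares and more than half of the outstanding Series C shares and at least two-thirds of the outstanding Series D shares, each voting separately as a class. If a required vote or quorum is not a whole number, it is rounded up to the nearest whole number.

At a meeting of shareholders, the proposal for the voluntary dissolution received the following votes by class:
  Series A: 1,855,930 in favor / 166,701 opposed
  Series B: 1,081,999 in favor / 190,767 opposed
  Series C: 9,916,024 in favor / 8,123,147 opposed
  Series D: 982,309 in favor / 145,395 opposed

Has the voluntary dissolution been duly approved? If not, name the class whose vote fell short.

Series A: 4/5 of 2320693 = 1856554.40, rounded up to 1856555; 1,856,555 required, 1,855,930 in favor — not approved.
Series B: 4/5 of 1352498 = 1081998.40, rounded up to 1081999; 1,081,999 required, 1,081,999 in favor — approved.
Series C: a majority of 19827528 is 9913765; 9,913,765 required, 9,916,024 in favor — approved.
Series D: 2/3 of 1473423 = 982282; 982,282 required, 982,309 in favor — approved.

Not approved — the Series A shares did not give the required vote.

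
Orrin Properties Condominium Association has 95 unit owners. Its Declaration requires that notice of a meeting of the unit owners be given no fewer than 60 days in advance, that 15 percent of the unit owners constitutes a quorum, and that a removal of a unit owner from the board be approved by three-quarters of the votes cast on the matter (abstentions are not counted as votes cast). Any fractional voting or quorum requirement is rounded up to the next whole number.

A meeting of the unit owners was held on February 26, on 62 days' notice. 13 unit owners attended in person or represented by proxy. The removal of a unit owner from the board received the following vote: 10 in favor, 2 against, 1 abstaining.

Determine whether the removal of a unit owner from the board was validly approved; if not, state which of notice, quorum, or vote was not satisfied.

Invalid — quorum requirement not satisfied.

Notice: 62 days given; 60 required. Satisfied.
Quorum: 15% of 95 = 14.25, rounded up to 15; 13 present. Not satisfied.
Vote: requires three-fourths of the votes cast (13 − 1 abstaining = 12); 3/4 of 12 = 9, so 9 needed; 10 in favor. Satisfied.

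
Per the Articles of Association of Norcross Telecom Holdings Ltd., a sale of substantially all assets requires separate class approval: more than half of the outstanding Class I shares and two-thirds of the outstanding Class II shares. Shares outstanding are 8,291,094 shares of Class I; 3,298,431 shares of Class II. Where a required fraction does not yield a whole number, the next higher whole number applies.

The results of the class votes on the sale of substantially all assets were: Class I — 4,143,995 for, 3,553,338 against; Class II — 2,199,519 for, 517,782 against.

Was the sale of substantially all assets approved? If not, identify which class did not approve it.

Not approved — the Class I shares did not give the required vote.

Class I: a majority of 8291094 is 4145548; 4,145,548 required, 4,143,995 in favor — not approved.
Class II: 2/3 of 3298431 = 2198954; 2,198,954 required, 2,199,519 in favor — approved.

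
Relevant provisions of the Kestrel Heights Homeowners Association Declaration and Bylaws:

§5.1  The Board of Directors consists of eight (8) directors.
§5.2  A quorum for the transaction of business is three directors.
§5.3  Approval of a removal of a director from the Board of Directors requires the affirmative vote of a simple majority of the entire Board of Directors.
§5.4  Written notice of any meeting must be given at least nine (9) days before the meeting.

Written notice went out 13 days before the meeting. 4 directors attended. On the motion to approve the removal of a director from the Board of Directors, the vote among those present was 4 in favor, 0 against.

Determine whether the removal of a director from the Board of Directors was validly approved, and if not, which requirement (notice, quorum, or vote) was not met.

Notice: 13 days given; 9 required (13 ≥ 9). Satisfied.
Quorum: 4 present; quorum is 3. Satisfied.
Vote: the removal of a director from the Board of Directors requires a majority of the entire Board of Directors (8). A majority of 8 is 5, so 5 affirmative votes are needed; 4 voted in favor. Not satisfied.

Invalid — vote requirement not satisfied.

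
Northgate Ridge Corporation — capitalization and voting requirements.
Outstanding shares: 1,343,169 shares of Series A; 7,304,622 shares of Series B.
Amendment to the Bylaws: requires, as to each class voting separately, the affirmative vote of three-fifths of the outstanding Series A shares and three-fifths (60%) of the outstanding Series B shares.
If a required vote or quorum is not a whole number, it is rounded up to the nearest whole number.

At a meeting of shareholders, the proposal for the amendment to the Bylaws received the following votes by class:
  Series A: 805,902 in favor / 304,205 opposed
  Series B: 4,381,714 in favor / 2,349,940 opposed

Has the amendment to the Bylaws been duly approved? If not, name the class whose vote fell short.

Not approved — the Series B shares did not give the required vote.

Series A: 3/5 of 1343169 = 805901.40, rounded up to 805902; 805,902 required, 805,902 in favor — approved.
Series B: 3/5 of 7304622 = 4382773.20, rounded up to 4382774; 4,382,774 required, 4,381,714 in favor — not approved.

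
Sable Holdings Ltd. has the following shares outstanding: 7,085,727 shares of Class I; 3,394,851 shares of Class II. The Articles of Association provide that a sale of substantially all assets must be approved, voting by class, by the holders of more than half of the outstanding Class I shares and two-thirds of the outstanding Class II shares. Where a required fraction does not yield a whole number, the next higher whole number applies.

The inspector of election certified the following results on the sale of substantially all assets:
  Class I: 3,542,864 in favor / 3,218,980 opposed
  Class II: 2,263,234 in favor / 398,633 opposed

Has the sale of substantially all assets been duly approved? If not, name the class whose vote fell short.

Class I: a majority of 7085727 is 3542864; 3,542,864 required, 3,542,864 in favor — approved.
Class II: 2/3 of 3394851 = 2263234; 2,263,234 required, 2,263,234 in favor — approved.

Approved — every class gave the required vote.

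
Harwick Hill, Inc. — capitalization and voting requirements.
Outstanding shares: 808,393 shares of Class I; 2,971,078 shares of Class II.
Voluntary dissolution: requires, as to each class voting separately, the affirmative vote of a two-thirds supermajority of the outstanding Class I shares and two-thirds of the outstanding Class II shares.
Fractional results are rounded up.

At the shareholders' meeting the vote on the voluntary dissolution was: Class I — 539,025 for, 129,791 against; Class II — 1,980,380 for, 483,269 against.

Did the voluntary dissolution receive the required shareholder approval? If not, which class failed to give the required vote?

Class I: 2/3 of 808393 = 538928.67, rounded up to 538929; 538,929 required, 539,025 in favor — approved.
Class II: 2/3 of 2971078 = 1980718.67, rounded up to 1980719; 1,980,719 required, 1,980,380 in favor — not approved.

Not approved — the Class II shares did not give the required vote.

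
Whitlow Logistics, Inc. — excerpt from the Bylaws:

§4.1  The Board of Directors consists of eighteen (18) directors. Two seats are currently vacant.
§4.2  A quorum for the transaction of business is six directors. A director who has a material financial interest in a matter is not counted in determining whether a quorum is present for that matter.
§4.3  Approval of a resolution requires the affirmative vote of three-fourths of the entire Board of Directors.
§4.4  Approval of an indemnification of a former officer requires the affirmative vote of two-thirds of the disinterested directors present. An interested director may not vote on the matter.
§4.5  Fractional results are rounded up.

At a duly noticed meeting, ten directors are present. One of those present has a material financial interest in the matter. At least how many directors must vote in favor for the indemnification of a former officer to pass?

The indemnification of a former officer requires two-thirds of the disinterested directors present (10 − 1 = 9).
2/3 of 9 = 6.

6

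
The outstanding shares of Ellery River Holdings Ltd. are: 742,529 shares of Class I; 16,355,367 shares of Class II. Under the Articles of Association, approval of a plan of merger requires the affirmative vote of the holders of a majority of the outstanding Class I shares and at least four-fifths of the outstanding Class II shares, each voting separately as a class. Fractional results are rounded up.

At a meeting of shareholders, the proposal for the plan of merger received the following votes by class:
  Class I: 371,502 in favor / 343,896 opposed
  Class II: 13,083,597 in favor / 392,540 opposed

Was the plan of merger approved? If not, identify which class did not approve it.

Not approved — the Class II shares did not give the required vote.

Class I: a majority of 742529 is 371265; 371,265 required, 371,502 in favor — approved.
Class II: 4/5 of 16355367 = 13084293.60, rounded up to 13084294; 13,084,294 required, 13,083,597 in favor — not approved.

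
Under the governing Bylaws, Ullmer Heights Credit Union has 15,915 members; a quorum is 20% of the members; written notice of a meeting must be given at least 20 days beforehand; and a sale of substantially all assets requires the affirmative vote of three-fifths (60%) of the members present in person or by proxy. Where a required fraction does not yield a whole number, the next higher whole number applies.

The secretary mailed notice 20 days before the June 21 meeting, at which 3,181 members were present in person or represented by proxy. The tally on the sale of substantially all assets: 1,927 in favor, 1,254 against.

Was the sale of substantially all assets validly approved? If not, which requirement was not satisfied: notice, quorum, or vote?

Invalid — quorum requirement not satisfied.

Notice: 20 days given; 20 required. Satisfied.
Quorum: 20% of 15,915 = 3,183; 3,181 present. Not satisfied.
Vote: requires three-fifths of those present (3,181); 3/5 of 3181 = 1908.60, rounded up to 1909, so 1,909 needed; 1,927 in favor. Satisfied.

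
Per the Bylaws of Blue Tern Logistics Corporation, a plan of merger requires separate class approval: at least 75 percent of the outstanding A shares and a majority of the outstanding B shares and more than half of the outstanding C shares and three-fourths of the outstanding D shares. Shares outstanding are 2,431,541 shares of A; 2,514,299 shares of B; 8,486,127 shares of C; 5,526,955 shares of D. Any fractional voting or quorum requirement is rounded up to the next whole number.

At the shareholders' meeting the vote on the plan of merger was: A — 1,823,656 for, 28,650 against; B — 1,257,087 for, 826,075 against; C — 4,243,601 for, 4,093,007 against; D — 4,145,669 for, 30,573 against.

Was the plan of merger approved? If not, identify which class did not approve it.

Not approved — the B shares did not give the required vote.

A: 3/4 of 2431541 = 1823655.75, rounded up to 1823656; 1,823,656 required, 1,823,656 in favor — approved.
B: a majority of 2514299 is 1257150; 1,257,150 required, 1,257,087 in favor — not approved.
C: a majority of 8486127 is 4243064; 4,243,064 required, 4,243,601 in favor — approved.
D: 3/4 of 5526955 = 4145216.25, rounded up to 4145217; 4,145,217 required, 4,145,669 in favor — approved.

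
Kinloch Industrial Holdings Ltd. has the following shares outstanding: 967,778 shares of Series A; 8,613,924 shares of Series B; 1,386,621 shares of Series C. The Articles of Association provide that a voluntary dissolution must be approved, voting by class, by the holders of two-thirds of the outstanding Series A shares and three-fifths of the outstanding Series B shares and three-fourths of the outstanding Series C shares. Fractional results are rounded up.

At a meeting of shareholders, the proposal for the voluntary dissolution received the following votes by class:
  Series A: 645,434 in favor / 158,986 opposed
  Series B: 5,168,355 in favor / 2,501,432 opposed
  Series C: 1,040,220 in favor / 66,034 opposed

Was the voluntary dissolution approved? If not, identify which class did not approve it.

Series A: 2/3 of 967778 = 645185.33, rounded up to 645186; 645,186 required, 645,434 in favor — approved.
Series B: 3/5 of 8613924 = 5168354.40, rounded up to 5168355; 5,168,355 required, 5,168,355 in favor — approved.
Series C: 3/4 of 1386621 = 1039965.75, rounded up to 1039966; 1,039,966 required, 1,040,220 in favor — approved.

Approved — every class gave the required vote.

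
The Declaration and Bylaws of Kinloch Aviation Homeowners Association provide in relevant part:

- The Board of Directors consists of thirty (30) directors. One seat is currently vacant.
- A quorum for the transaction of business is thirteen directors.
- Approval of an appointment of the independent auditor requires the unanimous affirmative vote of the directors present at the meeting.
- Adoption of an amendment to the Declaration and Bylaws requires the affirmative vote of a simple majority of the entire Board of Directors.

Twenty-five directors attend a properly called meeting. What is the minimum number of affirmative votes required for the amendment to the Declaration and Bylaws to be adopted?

The amendment to the Declaration and Bylaws requires a majority of the entire Board of Directors (30).
A majority of 30 is 16.

16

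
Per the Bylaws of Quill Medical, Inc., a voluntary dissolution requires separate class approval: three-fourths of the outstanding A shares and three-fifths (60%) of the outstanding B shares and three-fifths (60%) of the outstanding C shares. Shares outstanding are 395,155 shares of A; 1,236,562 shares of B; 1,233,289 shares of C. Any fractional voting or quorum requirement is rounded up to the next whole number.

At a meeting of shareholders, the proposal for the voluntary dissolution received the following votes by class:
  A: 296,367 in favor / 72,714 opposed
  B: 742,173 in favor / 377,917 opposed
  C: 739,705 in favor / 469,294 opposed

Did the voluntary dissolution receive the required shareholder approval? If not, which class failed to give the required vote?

A: 3/4 of 395155 = 296366.25, rounded up to 296367; 296,367 required, 296,367 in favor — approved.
B: 3/5 of 1236562 = 741937.20, rounded up to 741938; 741,938 required, 742,173 in favor — approved.
C: 3/5 of 1233289 = 739973.40, rounded up to 739974; 739,974 required, 739,705 in favor — not approved.

Not approved — the C shares did not give the required vote.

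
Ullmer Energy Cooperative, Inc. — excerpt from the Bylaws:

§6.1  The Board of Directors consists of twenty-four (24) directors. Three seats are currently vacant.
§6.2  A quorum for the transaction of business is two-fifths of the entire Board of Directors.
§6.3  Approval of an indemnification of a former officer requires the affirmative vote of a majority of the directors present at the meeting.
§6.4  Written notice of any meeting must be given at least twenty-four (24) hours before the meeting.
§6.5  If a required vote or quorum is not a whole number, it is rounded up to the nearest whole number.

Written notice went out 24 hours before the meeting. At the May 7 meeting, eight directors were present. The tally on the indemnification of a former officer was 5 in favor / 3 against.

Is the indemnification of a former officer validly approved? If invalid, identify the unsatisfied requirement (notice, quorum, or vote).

Notice: 24 hours given; 24 required (24 ≥ 24). Satisfied.
Quorum: 8 present; quorum is 10. Not satisfied.
Vote: the indemnification of a former officer requires a majority of the directors present (8). A majority of 8 is 5, so 5 affirmative votes are needed; 5 voted in favor. Satisfied. (Moot — without a quorum no business can be validly transacted.)

Invalid — quorum requirement not satisfied.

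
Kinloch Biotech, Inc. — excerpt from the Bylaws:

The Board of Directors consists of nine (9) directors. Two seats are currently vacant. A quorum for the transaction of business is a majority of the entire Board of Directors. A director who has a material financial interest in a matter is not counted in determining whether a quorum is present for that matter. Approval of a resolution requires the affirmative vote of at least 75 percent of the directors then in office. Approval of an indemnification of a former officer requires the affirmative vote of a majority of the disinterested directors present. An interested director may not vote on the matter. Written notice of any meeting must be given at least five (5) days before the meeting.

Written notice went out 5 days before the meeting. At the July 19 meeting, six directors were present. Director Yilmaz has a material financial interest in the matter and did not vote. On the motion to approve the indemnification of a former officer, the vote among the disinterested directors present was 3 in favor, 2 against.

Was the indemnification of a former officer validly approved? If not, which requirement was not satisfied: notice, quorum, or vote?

Notice: 5 days given; 5 required (5 ≥ 5). Satisfied.
Quorum: 6 present, but the 1 interested director does not count, leaving 5. Quorum is 5. Satisfied.
Vote: the indemnification of a former officer requires a majority of the disinterested directors present (6 − 1 = 5). A majority of 5 is 3, so 3 affirmative votes are needed; 3 voted in favor. Satisfied.

Valid — all requirements satisfied.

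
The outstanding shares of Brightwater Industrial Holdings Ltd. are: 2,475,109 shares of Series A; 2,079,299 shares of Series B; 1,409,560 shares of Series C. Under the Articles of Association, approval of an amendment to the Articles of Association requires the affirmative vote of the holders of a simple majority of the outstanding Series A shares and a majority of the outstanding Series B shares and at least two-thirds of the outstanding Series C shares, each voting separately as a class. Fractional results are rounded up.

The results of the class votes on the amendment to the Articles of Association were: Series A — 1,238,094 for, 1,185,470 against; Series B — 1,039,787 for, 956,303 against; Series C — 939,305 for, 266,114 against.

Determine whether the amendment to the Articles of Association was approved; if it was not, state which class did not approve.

Series A: a majority of 2475109 is 1237555; 1,237,555 required, 1,238,094 in favor — approved.
Series B: a majority of 2079299 is 1039650; 1,039,650 required, 1,039,787 in favor — approved.
Series C: 2/3 of 1409560 = 939706.67, rounded up to 939707; 939,707 required, 939,305 in favor — not approved.

Not approved — the Series C shares did not give the required vote.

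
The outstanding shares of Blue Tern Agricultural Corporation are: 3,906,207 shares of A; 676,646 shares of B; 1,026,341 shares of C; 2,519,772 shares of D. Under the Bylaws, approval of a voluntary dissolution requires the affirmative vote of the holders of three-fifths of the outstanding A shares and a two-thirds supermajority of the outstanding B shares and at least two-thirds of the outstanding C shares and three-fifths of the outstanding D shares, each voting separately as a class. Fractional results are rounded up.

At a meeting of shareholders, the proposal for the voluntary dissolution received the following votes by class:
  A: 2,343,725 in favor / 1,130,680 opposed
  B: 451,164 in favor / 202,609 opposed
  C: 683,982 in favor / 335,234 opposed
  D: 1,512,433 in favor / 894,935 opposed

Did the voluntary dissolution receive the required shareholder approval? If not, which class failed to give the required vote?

A: 3/5 of 3906207 = 2343724.20, rounded up to 2343725; 2,343,725 required, 2,343,725 in favor — approved.
B: 2/3 of 676646 = 451097.33, rounded up to 451098; 451,098 required, 451,164 in favor — approved.
C: 2/3 of 1026341 = 684227.33, rounded up to 684228; 684,228 required, 683,982 in favor — not approved.
D: 3/5 of 2519772 = 1511863.20, rounded up to 1511864; 1,511,864 required, 1,512,433 in favor — approved.

Not approved — the C shares did not give the required vote.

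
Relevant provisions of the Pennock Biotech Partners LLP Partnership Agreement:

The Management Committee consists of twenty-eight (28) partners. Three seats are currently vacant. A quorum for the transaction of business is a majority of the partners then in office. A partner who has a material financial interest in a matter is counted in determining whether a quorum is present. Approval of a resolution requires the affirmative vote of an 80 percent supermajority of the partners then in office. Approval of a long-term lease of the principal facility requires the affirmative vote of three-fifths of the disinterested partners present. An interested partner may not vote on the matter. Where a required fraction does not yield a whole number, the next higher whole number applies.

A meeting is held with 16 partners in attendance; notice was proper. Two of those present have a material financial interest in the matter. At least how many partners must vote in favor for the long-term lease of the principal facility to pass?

9

The long-term lease of the principal facility requires three-fifths of the disinterested partners present (16 − 2 = 14).
3/5 of 14 = 8.40, rounded up to 9.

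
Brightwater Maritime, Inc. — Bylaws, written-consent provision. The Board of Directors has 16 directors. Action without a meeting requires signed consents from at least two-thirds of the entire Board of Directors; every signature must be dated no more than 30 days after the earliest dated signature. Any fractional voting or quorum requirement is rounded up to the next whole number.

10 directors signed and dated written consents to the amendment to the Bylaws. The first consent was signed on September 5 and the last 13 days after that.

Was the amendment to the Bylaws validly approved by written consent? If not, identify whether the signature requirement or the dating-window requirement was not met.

Signatures required: at least two-thirds of 16 — 2/3 of 16 = 10.67, rounded up to 11, so 11 needed; 10 signed. Insufficient.
Dating window: the latest signature is 13 days after the earliest; the limit is 30 days. Within the window.

Not effective — insufficient signatures.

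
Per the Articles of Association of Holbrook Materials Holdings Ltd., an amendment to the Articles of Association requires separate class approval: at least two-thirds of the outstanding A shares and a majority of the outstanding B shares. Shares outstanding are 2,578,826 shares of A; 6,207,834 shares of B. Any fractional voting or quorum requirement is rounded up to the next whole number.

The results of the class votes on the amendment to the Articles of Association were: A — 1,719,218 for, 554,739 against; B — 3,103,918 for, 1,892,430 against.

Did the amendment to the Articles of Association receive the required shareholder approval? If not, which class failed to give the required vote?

A: 2/3 of 2578826 = 1719217.33, rounded up to 1719218; 1,719,218 required, 1,719,218 in favor — approved.
B: a majority of 6207834 is 3103918; 3,103,918 required, 3,103,918 in favor — approved.

Approved — every class gave the required vote.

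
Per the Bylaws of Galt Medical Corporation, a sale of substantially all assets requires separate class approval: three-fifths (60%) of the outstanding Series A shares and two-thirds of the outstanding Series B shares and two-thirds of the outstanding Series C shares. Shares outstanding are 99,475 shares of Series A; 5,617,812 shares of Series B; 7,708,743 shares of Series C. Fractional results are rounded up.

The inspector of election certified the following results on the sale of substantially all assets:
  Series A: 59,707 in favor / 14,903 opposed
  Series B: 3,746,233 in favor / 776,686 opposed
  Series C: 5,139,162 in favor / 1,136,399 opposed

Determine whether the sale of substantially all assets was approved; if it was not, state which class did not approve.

Approved — every class gave the required vote.

Series A: 3/5 of 99475 = 59685; 59,685 required, 59,707 in favor — approved.
Series B: 2/3 of 5617812 = 3745208; 3,745,208 required, 3,746,233 in favor — approved.
Series C: 2/3 of 7708743 = 5139162; 5,139,162 required, 5,139,162 in favor — approved.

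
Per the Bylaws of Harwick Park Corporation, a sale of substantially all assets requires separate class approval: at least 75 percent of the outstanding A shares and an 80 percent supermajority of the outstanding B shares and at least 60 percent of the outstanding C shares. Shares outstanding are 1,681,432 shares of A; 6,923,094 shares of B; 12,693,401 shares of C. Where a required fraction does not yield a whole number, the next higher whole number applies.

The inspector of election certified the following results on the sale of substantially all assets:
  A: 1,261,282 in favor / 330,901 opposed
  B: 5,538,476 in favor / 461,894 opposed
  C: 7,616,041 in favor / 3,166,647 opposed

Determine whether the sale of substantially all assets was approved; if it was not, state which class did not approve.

A: 3/4 of 1681432 = 1261074; 1,261,074 required, 1,261,282 in favor — approved.
B: 4/5 of 6923094 = 5538475.20, rounded up to 5538476; 5,538,476 required, 5,538,476 in favor — approved.
C: 3/5 of 12693401 = 7616040.60, rounded up to 7616041; 7,616,041 required, 7,616,041 in favor — approved.

Approved — every class gave the required vote.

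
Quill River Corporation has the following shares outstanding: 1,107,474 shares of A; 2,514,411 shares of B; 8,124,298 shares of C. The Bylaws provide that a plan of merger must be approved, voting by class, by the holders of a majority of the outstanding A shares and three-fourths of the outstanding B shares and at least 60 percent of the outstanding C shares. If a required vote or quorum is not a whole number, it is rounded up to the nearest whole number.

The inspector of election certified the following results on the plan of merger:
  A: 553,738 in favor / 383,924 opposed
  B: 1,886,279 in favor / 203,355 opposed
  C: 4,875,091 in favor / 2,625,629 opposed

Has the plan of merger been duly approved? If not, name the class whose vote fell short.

Approved — every class gave the required vote.

A: a majority of 1107474 is 553738; 553,738 required, 553,738 in favor — approved.
B: 3/4 of 2514411 = 1885808.25, rounded up to 1885809; 1,885,809 required, 1,886,279 in favor — approved.
C: 3/5 of 8124298 = 4874578.80, rounded up to 4874579; 4,874,579 required, 4,875,091 in favor — approved.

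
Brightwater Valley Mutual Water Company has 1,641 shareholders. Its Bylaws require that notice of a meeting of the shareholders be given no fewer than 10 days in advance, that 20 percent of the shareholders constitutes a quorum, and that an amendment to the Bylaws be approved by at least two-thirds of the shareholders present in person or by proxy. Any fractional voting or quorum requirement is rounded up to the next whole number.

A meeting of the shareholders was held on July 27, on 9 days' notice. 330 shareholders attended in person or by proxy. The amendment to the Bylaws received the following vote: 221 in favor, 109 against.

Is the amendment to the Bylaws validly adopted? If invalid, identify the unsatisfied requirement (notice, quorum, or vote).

Invalid — notice requirement not satisfied.

Notice: 9 days given; 10 required. Not satisfied.
Quorum: 20% of 1,641 = 328.20, rounded up to 329; 330 present. Satisfied.
Vote: requires two-thirds of those present (330); 2/3 of 330 = 220, so 220 needed; 221 in favor. Satisfied.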